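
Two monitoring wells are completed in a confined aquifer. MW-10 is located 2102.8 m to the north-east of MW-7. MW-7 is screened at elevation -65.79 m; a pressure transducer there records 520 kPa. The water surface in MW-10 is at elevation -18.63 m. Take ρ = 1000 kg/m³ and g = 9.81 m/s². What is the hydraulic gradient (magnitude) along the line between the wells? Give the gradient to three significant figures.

i ≈ 0.00278

Pressure head at MW-7: ψ = P/(ρg) = 520×1000 / (1000 × 9.81) = 53.01 m.
Total head at MW-7: h = z + ψ = -65.79 + 53.01 = -12.78 m.
Total head at MW-10: h = -18.63 m (water level in the piezometer is the total head).
Head difference: h(MW-7) − h(MW-10) = -12.78 − (-18.63) = 5.85 m.
Hydraulic gradient: i = |Δh| / L = 5.85 / 2102.8 = 0.00278.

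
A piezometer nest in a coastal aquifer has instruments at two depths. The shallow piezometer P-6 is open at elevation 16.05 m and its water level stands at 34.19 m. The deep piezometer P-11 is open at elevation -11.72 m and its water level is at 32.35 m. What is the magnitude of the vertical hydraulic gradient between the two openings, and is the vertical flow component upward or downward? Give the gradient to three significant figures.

|i_v| ≈ 0.0663; vertical flow is downward

Total head at P-6: h = 34.19 m (water level in the standpipe).
Total head at P-11: h = 32.35 m.
Δh = h(P-6) − h(P-11) = 34.19 − 32.35 = 1.84 m.
Vertical separation Δz = 16.05 − (-11.72) = 27.77 m.
|i_v| = |Δh| / Δz = 1.84 / 27.77 = 0.0663.
Head is higher in the shallow piezometer, so vertical flow is downward (recharge condition).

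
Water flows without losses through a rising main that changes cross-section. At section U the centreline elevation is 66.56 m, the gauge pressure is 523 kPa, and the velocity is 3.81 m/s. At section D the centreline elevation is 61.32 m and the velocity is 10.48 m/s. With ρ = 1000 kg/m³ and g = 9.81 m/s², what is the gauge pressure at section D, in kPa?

Pressure head at U: ψ₁ = P₁/(ρg) = 523×1000 / (1000 × 9.81) = 53.31 m.
Velocity heads: v₁²/2g = 3.81²/19.62 = 0.740 m; v₂²/2g = 10.48²/19.62 = 5.598 m.
Total head H = z₁ + ψ₁ + v₁²/2g = 66.56 + 53.31 + 0.740 = 120.61 m.
ψ₂ = H − z₂ − v₂²/2g = 120.61 − 61.32 − 5.598 = 53.69 m.
P₂ = ρgψ₂ = 1000 × 9.81 × 53.69 ≈ 527 kPa.

P₂ ≈ 527 kPa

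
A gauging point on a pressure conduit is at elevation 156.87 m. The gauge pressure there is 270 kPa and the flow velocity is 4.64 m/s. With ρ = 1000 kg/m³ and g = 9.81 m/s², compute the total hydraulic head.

h ≈ 185.49 m

Pressure head ψ = P/(ρg) = 270×1000 / (1000 × 9.81) = 27.52 m.
Velocity head = v²/(2g) = 4.64² / (2 × 9.81) = 1.097 m.
h = z + ψ + v²/(2g) = 156.87 + 27.52 + 1.097 = 185.49 m.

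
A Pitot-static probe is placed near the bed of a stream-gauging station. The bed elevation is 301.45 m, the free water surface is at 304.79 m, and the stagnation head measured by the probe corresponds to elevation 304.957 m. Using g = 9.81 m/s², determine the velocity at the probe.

Near the bed, under hydrostatic conditions, the piezometric head (z + ψ) equals the free-surface elevation, 304.79 m.
Velocity head = total − piezometric = 304.957 − 304.79 = 0.167 m.
v = √(2g·h_v) = √(2 × 9.81 × 0.167) = 1.81 m/s.

v ≈ 1.81 m/s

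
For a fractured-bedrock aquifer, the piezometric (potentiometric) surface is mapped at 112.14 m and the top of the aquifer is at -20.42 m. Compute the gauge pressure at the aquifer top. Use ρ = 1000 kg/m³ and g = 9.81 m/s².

P ≈ 1300 kPa

Pressure head at the aquifer top: ψ = h − z = 112.14 − (-20.42) = 132.56 m.
P = ρgψ = 1000 × 9.81 × 132.56 = 1300414 Pa ≈ 1300 kPa.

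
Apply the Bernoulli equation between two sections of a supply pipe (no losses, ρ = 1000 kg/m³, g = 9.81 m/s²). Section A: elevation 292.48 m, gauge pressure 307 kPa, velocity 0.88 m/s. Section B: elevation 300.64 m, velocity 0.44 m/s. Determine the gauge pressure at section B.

Pressure head at A: ψ₁ = P₁/(ρg) = 307×1000 / (1000 × 9.81) = 31.29 m.
Velocity heads: v₁²/2g = 0.88²/19.62 = 0.039 m; v₂²/2g = 0.44²/19.62 = 0.010 m.
Total head H = z₁ + ψ₁ + v₁²/2g = 292.48 + 31.29 + 0.039 = 323.81 m.
ψ₂ = H − z₂ − v₂²/2g = 323.81 − 300.64 − 0.010 = 23.16 m.
P₂ = ρgψ₂ = 1000 × 9.81 × 23.16 ≈ 227 kPa.

P₂ ≈ 227 kPa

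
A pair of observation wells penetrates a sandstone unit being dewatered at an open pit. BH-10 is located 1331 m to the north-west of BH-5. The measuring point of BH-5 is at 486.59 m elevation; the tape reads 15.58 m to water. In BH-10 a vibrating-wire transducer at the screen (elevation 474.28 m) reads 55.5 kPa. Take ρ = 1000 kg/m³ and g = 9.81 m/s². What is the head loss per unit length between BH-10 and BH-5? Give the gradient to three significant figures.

i ≈ 0.00671 m/m

Total head at BH-5: h = 486.59 − 15.58 = 471.01 m.
Pressure head at BH-10: ψ = P/(ρg) = 55.5×1000 / (1000 × 9.81) = 5.66 m.
Total head at BH-10: h = z + ψ = 474.28 + 5.66 = 479.94 m.
Head difference: h(BH-5) − h(BH-10) = 471.01 − 479.94 = -8.93 m.
Hydraulic gradient: i = |Δh| / L = 8.93 / 1331 = 0.00671.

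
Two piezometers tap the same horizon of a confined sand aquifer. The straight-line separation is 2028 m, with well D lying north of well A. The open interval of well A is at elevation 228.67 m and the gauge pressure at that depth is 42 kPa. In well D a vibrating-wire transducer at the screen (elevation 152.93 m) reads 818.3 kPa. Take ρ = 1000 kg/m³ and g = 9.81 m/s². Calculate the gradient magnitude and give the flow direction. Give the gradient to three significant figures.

i ≈ 0.00167; groundwater flows toward the south

Pressure head at well A: ψ = P/(ρg) = 42×1000 / (1000 × 9.81) = 4.28 m.
Total head at well A: h = z + ψ = 228.67 + 4.28 = 232.95 m.
Pressure head at well D: ψ = P/(ρg) = 818.3×1000 / (1000 × 9.81) = 83.41 m.
Total head at well D: h = z + ψ = 152.93 + 83.41 = 236.34 m.
Head difference: h(well A) − h(well D) = 232.95 − 236.34 = -3.39 m.
Hydraulic gradient: i = |Δh| / L = 3.39 / 2028 = 0.00167.
Flow is from higher to lower head: from well D toward well A, i.e. toward the south.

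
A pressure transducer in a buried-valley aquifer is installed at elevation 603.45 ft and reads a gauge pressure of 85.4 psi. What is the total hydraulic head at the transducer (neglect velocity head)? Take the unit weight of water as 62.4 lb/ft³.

ψ = 144·P/γ = 144 × 85.4 / 62.4 = 197.08 ft.
h = z + ψ = 603.45 + 197.08 = 800.53 ft.

h ≈ 800.53 ft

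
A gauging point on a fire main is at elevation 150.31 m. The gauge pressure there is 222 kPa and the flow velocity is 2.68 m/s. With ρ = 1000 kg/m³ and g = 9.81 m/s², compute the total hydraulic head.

h ≈ 173.31 m

Pressure head ψ = P/(ρg) = 222×1000 / (1000 × 9.81) = 22.63 m.
Velocity head = v²/(2g) = 2.68² / (2 × 9.81) = 0.366 m.
h = z + ψ + v²/(2g) = 150.31 + 22.63 + 0.366 = 173.31 m.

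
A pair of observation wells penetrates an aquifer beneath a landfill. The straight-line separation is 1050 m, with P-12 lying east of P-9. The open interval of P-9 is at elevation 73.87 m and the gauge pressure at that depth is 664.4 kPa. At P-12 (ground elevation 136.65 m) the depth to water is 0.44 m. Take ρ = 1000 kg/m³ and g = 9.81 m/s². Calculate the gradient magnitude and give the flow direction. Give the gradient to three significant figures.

i ≈ 0.00513; groundwater flows toward the east

Pressure head at P-9: ψ = P/(ρg) = 664.4×1000 / (1000 × 9.81) = 67.73 m.
Total head at P-9: h = z + ψ = 73.87 + 67.73 = 141.60 m.
Total head at P-12: h = 136.65 − 0.44 = 136.21 m.
Head difference: h(P-9) − h(P-12) = 141.60 − 136.21 = 5.39 m.
Hydraulic gradient: i = |Δh| / L = 5.39 / 1050 = 0.00513.
Flow is from higher to lower head: from P-9 toward P-12, i.e. toward the east.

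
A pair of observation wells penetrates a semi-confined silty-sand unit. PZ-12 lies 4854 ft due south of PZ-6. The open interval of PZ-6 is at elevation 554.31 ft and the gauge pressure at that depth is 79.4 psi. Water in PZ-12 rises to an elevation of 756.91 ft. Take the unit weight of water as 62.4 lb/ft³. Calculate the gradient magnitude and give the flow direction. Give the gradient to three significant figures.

Pressure head at PZ-6: ψ = 144·P/γ = 144 × 79.4 / 62.4 = 183.23 ft.
Total head at PZ-6: h = z + ψ = 554.31 + 183.23 = 737.54 ft.
Total head at PZ-12: h = 756.91 ft (water level in the piezometer is the total head).
Head difference: h(PZ-6) − h(PZ-12) = 737.54 − 756.91 = -19.37 ft.
Hydraulic gradient: i = |Δh| / L = 19.37 / 4854 = 0.00399.
Flow is from higher to lower head: from PZ-12 toward PZ-6, i.e. toward the north.

i ≈ 0.00399; groundwater flows toward the north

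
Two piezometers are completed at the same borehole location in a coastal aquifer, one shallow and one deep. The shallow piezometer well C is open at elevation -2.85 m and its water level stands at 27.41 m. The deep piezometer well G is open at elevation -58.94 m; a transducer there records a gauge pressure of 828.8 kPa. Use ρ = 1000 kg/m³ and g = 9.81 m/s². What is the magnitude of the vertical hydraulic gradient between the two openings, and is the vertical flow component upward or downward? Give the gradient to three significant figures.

Total head at well C: h = 27.41 m (water level in the standpipe).
Pressure head at well G: ψ = P/(ρg) = 828.8×1000 / (1000 × 9.81) = 84.49 m.
Total head at well G: h = z + ψ = -58.94 + 84.49 = 25.55 m.
Δh = h(well C) − h(well G) = 27.41 − 25.55 = 1.86 m.
Vertical separation Δz = -2.85 − (-58.94) = 56.09 m.
|i_v| = |Δh| / Δz = 1.86 / 56.09 = 0.0332.
Head is higher in the shallow piezometer, so vertical flow is downward (recharge condition).

|i_v| ≈ 0.0332; vertical flow is downward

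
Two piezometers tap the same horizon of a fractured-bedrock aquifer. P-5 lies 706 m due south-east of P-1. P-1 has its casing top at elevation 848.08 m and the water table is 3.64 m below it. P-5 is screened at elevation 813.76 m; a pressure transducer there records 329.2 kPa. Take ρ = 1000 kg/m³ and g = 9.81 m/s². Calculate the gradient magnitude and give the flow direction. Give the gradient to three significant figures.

i ≈ 0.00408; groundwater flows toward the north-west

Total head at P-1: h = 848.08 − 3.64 = 844.44 m.
Pressure head at P-5: ψ = P/(ρg) = 329.2×1000 / (1000 × 9.81) = 33.56 m.
Total head at P-5: h = z + ψ = 813.76 + 33.56 = 847.32 m.
Head difference: h(P-1) − h(P-5) = 844.44 − 847.32 = -2.88 m.
Hydraulic gradient: i = |Δh| / L = 2.88 / 706 = 0.00408.
Flow is from higher to lower head: from P-5 toward P-1, i.e. toward the north-west.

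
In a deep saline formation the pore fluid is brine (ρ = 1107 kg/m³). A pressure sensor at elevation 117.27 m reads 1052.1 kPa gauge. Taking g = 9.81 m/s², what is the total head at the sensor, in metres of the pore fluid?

ψ = P/(ρg) = 1052.1×1000 / (1107 × 9.81) = 96.88 m.
h = z + ψ = 117.27 + 96.88 = 214.15 m.

h ≈ 214.15 m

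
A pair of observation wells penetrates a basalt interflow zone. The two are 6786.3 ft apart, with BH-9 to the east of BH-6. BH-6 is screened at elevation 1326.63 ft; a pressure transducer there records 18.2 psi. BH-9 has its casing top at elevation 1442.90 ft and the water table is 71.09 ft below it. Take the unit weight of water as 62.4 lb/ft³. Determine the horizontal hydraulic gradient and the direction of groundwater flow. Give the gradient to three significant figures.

i ≈ 0.000469; groundwater flows toward the west

Pressure head at BH-6: ψ = 144·P/γ = 144 × 18.2 / 62.4 = 42.00 ft.
Total head at BH-6: h = z + ψ = 1326.63 + 42.00 = 1368.63 ft.
Total head at BH-9: h = 1442.90 − 71.09 = 1371.81 ft.
Head difference: h(BH-6) − h(BH-9) = 1368.63 − 1371.81 = -3.18 ft.
Hydraulic gradient: i = |Δh| / L = 3.18 / 6786.3 = 0.000469.
Flow is from higher to lower head: from BH-9 toward BH-6, i.e. toward the west.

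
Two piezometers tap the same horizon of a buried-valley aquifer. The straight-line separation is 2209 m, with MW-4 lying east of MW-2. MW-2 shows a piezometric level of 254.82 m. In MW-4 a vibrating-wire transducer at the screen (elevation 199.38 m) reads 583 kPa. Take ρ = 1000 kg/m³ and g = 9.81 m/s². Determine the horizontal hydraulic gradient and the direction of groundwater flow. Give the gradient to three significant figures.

i ≈ 0.00181; groundwater flows toward the west

Total head at MW-2: h = 254.82 m (water level in the piezometer is the total head).
Pressure head at MW-4: ψ = P/(ρg) = 583×1000 / (1000 × 9.81) = 59.43 m.
Total head at MW-4: h = z + ψ = 199.38 + 59.43 = 258.81 m.
Head difference: h(MW-2) − h(MW-4) = 254.82 − 258.81 = -3.99 m.
Hydraulic gradient: i = |Δh| / L = 3.99 / 2209 = 0.00181.
Flow is from higher to lower head: from MW-4 toward MW-2, i.e. toward the west.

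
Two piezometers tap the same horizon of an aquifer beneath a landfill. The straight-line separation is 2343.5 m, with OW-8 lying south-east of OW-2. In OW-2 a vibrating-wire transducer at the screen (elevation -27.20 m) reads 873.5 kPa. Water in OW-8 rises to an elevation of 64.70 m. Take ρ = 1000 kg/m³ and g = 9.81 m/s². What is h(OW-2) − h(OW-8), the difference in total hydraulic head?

Pressure head at OW-2: ψ = P/(ρg) = 873.5×1000 / (1000 × 9.81) = 89.04 m.
Total head at OW-2: h = z + ψ = -27.20 + 89.04 = 61.84 m.
Total head at OW-8: h = 64.70 m (water level in the piezometer is the total head).
Head difference: h(OW-2) − h(OW-8) = 61.84 − 64.70 = -2.86 m.

Δh ≈ -2.86 m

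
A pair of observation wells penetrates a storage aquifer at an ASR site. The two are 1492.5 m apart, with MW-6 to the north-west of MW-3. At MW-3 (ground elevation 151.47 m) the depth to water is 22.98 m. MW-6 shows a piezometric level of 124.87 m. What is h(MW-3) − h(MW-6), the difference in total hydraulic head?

Δh ≈ 3.62 m

Total head at MW-3: h = 151.47 − 22.98 = 128.49 m.
Total head at MW-6: h = 124.87 m (water level in the piezometer is the total head).
Head difference: h(MW-3) − h(MW-6) = 128.49 − 124.87 = 3.62 m.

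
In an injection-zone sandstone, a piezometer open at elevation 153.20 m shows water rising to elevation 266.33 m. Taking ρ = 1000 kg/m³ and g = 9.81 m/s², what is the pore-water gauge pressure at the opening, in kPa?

P ≈ 1110 kPa

Pressure head ψ = h − z = 266.33 − 153.20 = 113.13 m.
P = ρgψ = 1000 × 9.81 × 113.13 = 1109805 Pa ≈ 1110 kPa.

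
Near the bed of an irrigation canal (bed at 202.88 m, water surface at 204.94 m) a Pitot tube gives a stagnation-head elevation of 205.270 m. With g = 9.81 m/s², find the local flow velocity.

v ≈ 2.54 m/s

Near the bed, under hydrostatic conditions, the piezometric head (z + ψ) equals the free-surface elevation, 204.94 m.
Velocity head = total − piezometric = 205.270 − 204.94 = 0.330 m.
v = √(2g·h_v) = √(2 × 9.81 × 0.330) = 2.54 m/s.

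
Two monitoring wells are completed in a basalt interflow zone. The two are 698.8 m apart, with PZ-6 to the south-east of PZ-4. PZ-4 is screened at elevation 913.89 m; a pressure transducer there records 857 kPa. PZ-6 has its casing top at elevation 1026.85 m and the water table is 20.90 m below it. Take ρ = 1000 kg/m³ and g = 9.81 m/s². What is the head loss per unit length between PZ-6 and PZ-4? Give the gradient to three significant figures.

Pressure head at PZ-4: ψ = P/(ρg) = 857×1000 / (1000 × 9.81) = 87.36 m.
Total head at PZ-4: h = z + ψ = 913.89 + 87.36 = 1001.25 m.
Total head at PZ-6: h = 1026.85 − 20.90 = 1005.95 m.
Head difference: h(PZ-4) − h(PZ-6) = 1001.25 − 1005.95 = -4.70 m.
Hydraulic gradient: i = |Δh| / L = 4.70 / 698.8 = 0.00673.

i ≈ 0.00673 m/m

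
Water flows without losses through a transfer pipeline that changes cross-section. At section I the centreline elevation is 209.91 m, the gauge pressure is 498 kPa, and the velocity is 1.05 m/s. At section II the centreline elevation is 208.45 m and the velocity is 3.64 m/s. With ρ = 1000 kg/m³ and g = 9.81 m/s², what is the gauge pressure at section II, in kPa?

P₂ ≈ 506 kPa

Pressure head at I: ψ₁ = P₁/(ρg) = 498×1000 / (1000 × 9.81) = 50.76 m.
Velocity heads: v₁²/2g = 1.05²/19.62 = 0.056 m; v₂²/2g = 3.64²/19.62 = 0.675 m.
Total head H = z₁ + ψ₁ + v₁²/2g = 209.91 + 50.76 + 0.056 = 260.73 m.
ψ₂ = H − z₂ − v₂²/2g = 260.73 − 208.45 − 0.675 = 51.61 m.
P₂ = ρgψ₂ = 1000 × 9.81 × 51.61 ≈ 506 kPa.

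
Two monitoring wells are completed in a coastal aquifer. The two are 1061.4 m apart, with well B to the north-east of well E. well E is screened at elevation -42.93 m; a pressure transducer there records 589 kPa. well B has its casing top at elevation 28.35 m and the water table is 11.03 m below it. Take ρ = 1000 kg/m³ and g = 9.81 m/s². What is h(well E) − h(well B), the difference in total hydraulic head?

Δh ≈ -0.21 m

Pressure head at well E: ψ = P/(ρg) = 589×1000 / (1000 × 9.81) = 60.04 m.
Total head at well E: h = z + ψ = -42.93 + 60.04 = 17.11 m.
Total head at well B: h = 28.35 − 11.03 = 17.32 m.
Head difference: h(well E) − h(well B) = 17.11 − 17.32 = -0.21 m.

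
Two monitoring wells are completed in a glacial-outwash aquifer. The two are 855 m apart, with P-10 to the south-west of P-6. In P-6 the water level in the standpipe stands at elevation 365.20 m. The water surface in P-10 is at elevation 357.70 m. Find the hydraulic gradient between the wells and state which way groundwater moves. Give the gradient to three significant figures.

i ≈ 0.00877; groundwater flows toward the south-west

Total head at P-6: h = 365.20 m (water level in the piezometer is the total head).
Total head at P-10: h = 357.70 m (water level in the piezometer is the total head).
Head difference: h(P-6) − h(P-10) = 365.20 − 357.70 = 7.50 m.
Hydraulic gradient: i = |Δh| / L = 7.50 / 855 = 0.00877.
Flow is from higher to lower head: from P-6 toward P-10, i.e. toward the south-west.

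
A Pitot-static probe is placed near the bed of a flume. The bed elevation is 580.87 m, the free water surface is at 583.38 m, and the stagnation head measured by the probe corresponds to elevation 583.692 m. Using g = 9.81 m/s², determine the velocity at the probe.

Near the bed, under hydrostatic conditions, the piezometric head (z + ψ) equals the free-surface elevation, 583.38 m.
Velocity head = total − piezometric = 583.692 − 583.38 = 0.312 m.
v = √(2g·h_v) = √(2 × 9.81 × 0.312) = 2.47 m/s.

v ≈ 2.47 m/s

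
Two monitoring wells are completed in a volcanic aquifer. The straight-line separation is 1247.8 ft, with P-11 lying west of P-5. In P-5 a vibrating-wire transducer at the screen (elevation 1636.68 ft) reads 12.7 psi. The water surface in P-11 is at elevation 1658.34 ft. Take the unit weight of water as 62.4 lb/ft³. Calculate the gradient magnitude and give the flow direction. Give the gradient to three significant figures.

Pressure head at P-5: ψ = 144·P/γ = 144 × 12.7 / 62.4 = 29.31 ft.
Total head at P-5: h = z + ψ = 1636.68 + 29.31 = 1665.99 ft.
Total head at P-11: h = 1658.34 ft (water level in the piezometer is the total head).
Head difference: h(P-5) − h(P-11) = 1665.99 − 1658.34 = 7.65 ft.
Hydraulic gradient: i = |Δh| / L = 7.65 / 1247.8 = 0.00613.
Flow is from higher to lower head: from P-5 toward P-11, i.e. toward the west.

i ≈ 0.00613; groundwater flows toward the west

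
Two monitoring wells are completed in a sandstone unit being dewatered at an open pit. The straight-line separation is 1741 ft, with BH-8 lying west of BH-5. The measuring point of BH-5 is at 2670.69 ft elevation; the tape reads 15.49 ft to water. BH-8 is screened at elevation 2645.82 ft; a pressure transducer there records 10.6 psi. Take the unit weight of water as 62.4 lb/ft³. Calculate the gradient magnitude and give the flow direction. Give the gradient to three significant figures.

i ≈ 0.00866; groundwater flows toward the east

Total head at BH-5: h = 2670.69 − 15.49 = 2655.20 ft.
Pressure head at BH-8: ψ = 144·P/γ = 144 × 10.6 / 62.4 = 24.46 ft.
Total head at BH-8: h = z + ψ = 2645.82 + 24.46 = 2670.28 ft.
Head difference: h(BH-5) − h(BH-8) = 2655.20 − 2670.28 = -15.08 ft.
Hydraulic gradient: i = |Δh| / L = 15.08 / 1741 = 0.00866.
Flow is from higher to lower head: from BH-8 toward BH-5, i.e. toward the east.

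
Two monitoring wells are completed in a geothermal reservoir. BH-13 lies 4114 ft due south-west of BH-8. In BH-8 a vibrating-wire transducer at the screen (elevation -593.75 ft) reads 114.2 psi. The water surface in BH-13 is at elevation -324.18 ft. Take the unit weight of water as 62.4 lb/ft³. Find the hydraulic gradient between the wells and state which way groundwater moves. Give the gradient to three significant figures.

i ≈ 0.00147; groundwater flows toward the north-east

Pressure head at BH-8: ψ = 144·P/γ = 144 × 114.2 / 62.4 = 263.54 ft.
Total head at BH-8: h = z + ψ = -593.75 + 263.54 = -330.21 ft.
Total head at BH-13: h = -324.18 ft (water level in the piezometer is the total head).
Head difference: h(BH-8) − h(BH-13) = -330.21 − (-324.18) = -6.03 ft.
Hydraulic gradient: i = |Δh| / L = 6.03 / 4114 = 0.00147.
Flow is from higher to lower head: from BH-13 toward BH-8, i.e. toward the north-east.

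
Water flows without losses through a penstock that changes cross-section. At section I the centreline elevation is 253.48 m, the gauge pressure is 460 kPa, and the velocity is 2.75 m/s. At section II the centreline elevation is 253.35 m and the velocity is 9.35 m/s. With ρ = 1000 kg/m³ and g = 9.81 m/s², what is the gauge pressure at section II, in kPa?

Pressure head at I: ψ₁ = P₁/(ρg) = 460×1000 / (1000 × 9.81) = 46.89 m.
Velocity heads: v₁²/2g = 2.75²/19.62 = 0.385 m; v₂²/2g = 9.35²/19.62 = 4.456 m.
Total head H = z₁ + ψ₁ + v₁²/2g = 253.48 + 46.89 + 0.385 = 300.75 m.
ψ₂ = H − z₂ − v₂²/2g = 300.75 − 253.35 − 4.456 = 42.94 m.
P₂ = ρgψ₂ = 1000 × 9.81 × 42.94 ≈ 421 kPa.

P₂ ≈ 421 kPa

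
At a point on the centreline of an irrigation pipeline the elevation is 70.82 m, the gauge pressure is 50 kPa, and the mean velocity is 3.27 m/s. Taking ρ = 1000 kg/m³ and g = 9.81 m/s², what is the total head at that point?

h ≈ 76.46 m

Pressure head ψ = P/(ρg) = 50×1000 / (1000 × 9.81) = 5.10 m.
Velocity head = v²/(2g) = 3.27² / (2 × 9.81) = 0.545 m.
h = z + ψ + v²/(2g) = 70.82 + 5.10 + 0.545 = 76.46 m.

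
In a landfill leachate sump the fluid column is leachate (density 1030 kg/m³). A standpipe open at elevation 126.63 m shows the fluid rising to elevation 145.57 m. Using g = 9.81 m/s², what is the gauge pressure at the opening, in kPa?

P ≈ 191 kPa

Pressure head ψ = h − z = 145.57 − 126.63 = 18.94 m.
P = ρgψ = 1030 × 9.81 × 18.94 = 191375 Pa ≈ 191 kPa.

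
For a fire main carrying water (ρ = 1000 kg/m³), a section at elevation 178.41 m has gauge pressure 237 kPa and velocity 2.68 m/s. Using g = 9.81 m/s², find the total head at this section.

Pressure head ψ = P/(ρg) = 237×1000 / (1000 × 9.81) = 24.16 m.
Velocity head = v²/(2g) = 2.68² / (2 × 9.81) = 0.366 m.
h = z + ψ + v²/(2g) = 178.41 + 24.16 + 0.366 = 202.94 m.

h ≈ 202.94 m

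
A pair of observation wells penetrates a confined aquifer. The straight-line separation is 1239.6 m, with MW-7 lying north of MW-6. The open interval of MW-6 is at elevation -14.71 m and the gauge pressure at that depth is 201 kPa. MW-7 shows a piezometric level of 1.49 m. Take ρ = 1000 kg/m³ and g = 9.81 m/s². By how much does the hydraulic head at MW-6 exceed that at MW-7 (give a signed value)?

Pressure head at MW-6: ψ = P/(ρg) = 201×1000 / (1000 × 9.81) = 20.49 m.
Total head at MW-6: h = z + ψ = -14.71 + 20.49 = 5.78 m.
Total head at MW-7: h = 1.49 m (water level in the piezometer is the total head).
Head difference: h(MW-6) − h(MW-7) = 5.78 − 1.49 = 4.29 m.

Δh ≈ 4.29 m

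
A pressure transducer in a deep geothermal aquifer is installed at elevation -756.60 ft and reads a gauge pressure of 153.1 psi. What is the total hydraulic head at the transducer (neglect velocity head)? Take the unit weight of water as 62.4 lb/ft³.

h ≈ -403.29 ft

ψ = 144·P/γ = 144 × 153.1 / 62.4 = 353.31 ft.
h = z + ψ = -756.60 + 353.31 = -403.29 ft.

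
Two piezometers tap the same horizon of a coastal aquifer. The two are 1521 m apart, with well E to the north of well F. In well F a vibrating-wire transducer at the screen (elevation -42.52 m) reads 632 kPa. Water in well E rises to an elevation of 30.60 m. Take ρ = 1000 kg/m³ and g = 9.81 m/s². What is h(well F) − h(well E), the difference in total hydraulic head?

Pressure head at well F: ψ = P/(ρg) = 632×1000 / (1000 × 9.81) = 64.42 m.
Total head at well F: h = z + ψ = -42.52 + 64.42 = 21.90 m.
Total head at well E: h = 30.60 m (water level in the piezometer is the total head).
Head difference: h(well F) − h(well E) = 21.90 − 30.60 = -8.70 m.

Δh ≈ -8.70 m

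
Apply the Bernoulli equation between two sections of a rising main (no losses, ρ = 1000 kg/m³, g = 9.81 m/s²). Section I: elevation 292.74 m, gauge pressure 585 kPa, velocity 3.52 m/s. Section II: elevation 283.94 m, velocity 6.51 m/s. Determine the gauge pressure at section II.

Pressure head at I: ψ₁ = P₁/(ρg) = 585×1000 / (1000 × 9.81) = 59.63 m.
Velocity heads: v₁²/2g = 3.52²/19.62 = 0.632 m; v₂²/2g = 6.51²/19.62 = 2.160 m.
Total head H = z₁ + ψ₁ + v₁²/2g = 292.74 + 59.63 + 0.632 = 353.00 m.
ψ₂ = H − z₂ − v₂²/2g = 353.00 − 283.94 − 2.160 = 66.90 m.
P₂ = ρgψ₂ = 1000 × 9.81 × 66.90 ≈ 656 kPa.

P₂ ≈ 656 kPa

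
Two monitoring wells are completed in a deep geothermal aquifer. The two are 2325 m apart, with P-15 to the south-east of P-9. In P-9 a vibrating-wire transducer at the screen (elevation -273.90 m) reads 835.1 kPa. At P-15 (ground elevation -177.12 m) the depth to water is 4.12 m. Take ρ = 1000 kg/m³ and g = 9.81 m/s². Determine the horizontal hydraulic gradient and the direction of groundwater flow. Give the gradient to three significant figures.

i ≈ 0.00324; groundwater flows toward the north-west

Pressure head at P-9: ψ = P/(ρg) = 835.1×1000 / (1000 × 9.81) = 85.13 m.
Total head at P-9: h = z + ψ = -273.90 + 85.13 = -188.77 m.
Total head at P-15: h = -177.12 − 4.12 = -181.24 m.
Head difference: h(P-9) − h(P-15) = -188.77 − (-181.24) = -7.53 m.
Hydraulic gradient: i = |Δh| / L = 7.53 / 2325 = 0.00324.
Flow is from higher to lower head: from P-15 toward P-9, i.e. toward the north-west.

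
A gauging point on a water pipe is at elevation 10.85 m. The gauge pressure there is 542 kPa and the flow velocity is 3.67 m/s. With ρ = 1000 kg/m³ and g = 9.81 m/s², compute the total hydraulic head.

Pressure head ψ = P/(ρg) = 542×1000 / (1000 × 9.81) = 55.25 m.
Velocity head = v²/(2g) = 3.67² / (2 × 9.81) = 0.686 m.
h = z + ψ + v²/(2g) = 10.85 + 55.25 + 0.686 = 66.79 m.

h ≈ 66.79 m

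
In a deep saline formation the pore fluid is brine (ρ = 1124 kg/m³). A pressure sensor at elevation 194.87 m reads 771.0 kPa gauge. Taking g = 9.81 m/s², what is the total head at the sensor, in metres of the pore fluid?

ψ = P/(ρg) = 771.0×1000 / (1124 × 9.81) = 69.92 m.
h = z + ψ = 194.87 + 69.92 = 264.79 m.

h ≈ 264.79 m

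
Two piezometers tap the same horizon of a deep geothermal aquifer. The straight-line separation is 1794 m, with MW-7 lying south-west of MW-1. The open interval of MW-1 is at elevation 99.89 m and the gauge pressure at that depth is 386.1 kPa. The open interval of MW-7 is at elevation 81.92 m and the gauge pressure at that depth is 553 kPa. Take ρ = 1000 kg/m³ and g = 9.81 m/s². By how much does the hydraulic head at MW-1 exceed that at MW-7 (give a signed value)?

Pressure head at MW-1: ψ = P/(ρg) = 386.1×1000 / (1000 × 9.81) = 39.36 m.
Total head at MW-1: h = z + ψ = 99.89 + 39.36 = 139.25 m.
Pressure head at MW-7: ψ = P/(ρg) = 553×1000 / (1000 × 9.81) = 56.37 m.
Total head at MW-7: h = z + ψ = 81.92 + 56.37 = 138.29 m.
Head difference: h(MW-1) − h(MW-7) = 139.25 − 138.29 = 0.96 m.

Δh ≈ 0.96 m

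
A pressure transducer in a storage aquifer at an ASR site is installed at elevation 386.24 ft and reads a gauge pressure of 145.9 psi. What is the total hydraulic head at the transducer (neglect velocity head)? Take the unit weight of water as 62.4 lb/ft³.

ψ = 144·P/γ = 144 × 145.9 / 62.4 = 336.69 ft.
h = z + ψ = 386.24 + 336.69 = 722.93 ft.

h ≈ 722.93 ft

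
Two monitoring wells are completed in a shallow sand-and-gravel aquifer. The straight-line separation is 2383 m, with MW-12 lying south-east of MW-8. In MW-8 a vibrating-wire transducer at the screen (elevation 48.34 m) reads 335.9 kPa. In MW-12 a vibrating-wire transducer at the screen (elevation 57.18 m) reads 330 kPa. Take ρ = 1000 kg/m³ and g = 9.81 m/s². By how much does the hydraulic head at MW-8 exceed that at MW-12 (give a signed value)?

Pressure head at MW-8: ψ = P/(ρg) = 335.9×1000 / (1000 × 9.81) = 34.24 m.
Total head at MW-8: h = z + ψ = 48.34 + 34.24 = 82.58 m.
Pressure head at MW-12: ψ = P/(ρg) = 330×1000 / (1000 × 9.81) = 33.64 m.
Total head at MW-12: h = z + ψ = 57.18 + 33.64 = 90.82 m.
Head difference: h(MW-8) − h(MW-12) = 82.58 − 90.82 = -8.24 m.

Δh ≈ -8.24 m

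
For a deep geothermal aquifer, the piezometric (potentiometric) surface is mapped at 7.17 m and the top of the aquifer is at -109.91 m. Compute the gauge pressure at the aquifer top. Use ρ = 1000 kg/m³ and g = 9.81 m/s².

Pressure head at the aquifer top: ψ = h − z = 7.17 − (-109.91) = 117.08 m.
P = ρgψ = 1000 × 9.81 × 117.08 = 1148555 Pa ≈ 1150 kPa.

P ≈ 1150 kPa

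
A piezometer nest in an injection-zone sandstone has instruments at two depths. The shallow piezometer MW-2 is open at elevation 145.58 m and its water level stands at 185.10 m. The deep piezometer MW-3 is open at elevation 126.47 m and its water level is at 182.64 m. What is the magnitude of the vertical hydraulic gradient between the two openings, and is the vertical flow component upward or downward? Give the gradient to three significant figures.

Total head at MW-2: h = 185.10 m (water level in the standpipe).
Total head at MW-3: h = 182.64 m.
Δh = h(MW-2) − h(MW-3) = 185.10 − 182.64 = 2.46 m.
Vertical separation Δz = 145.58 − 126.47 = 19.11 m.
|i_v| = |Δh| / Δz = 2.46 / 19.11 = 0.129.
Head is higher in the shallow piezometer, so vertical flow is downward (recharge condition).

|i_v| ≈ 0.129; vertical flow is downward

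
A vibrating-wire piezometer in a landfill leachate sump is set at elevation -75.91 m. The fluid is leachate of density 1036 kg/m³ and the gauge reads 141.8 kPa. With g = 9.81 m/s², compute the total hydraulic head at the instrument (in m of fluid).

ψ = P/(ρg) = 141.8×1000 / (1036 × 9.81) = 13.95 m.
h = z + ψ = -75.91 + 13.95 = -61.96 m.

h ≈ -61.96 m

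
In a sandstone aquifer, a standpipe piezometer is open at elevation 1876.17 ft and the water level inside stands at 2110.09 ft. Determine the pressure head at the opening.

Total head h = 2110.09 ft (the water-surface elevation in the piezometer).
Pressure head ψ = h − z = 2110.09 − 1876.17 = 233.92 ft.

ψ ≈ 233.92 ft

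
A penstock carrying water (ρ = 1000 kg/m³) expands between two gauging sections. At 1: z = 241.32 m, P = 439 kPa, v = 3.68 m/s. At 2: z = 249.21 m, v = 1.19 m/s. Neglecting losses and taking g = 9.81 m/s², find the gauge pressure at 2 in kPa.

P₂ ≈ 368 kPa

Pressure head at 1: ψ₁ = P₁/(ρg) = 439×1000 / (1000 × 9.81) = 44.75 m.
Velocity heads: v₁²/2g = 3.68²/19.62 = 0.690 m; v₂²/2g = 1.19²/19.62 = 0.072 m.
Total head H = z₁ + ψ₁ + v₁²/2g = 241.32 + 44.75 + 0.690 = 286.76 m.
ψ₂ = H − z₂ − v₂²/2g = 286.76 − 249.21 − 0.072 = 37.48 m.
P₂ = ρgψ₂ = 1000 × 9.81 × 37.48 ≈ 368 kPa.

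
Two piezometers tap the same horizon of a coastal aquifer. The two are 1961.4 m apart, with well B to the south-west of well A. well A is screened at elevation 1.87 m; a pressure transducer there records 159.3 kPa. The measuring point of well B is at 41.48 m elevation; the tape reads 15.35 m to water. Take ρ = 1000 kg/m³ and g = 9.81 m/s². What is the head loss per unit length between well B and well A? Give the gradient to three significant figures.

Pressure head at well A: ψ = P/(ρg) = 159.3×1000 / (1000 × 9.81) = 16.24 m.
Total head at well A: h = z + ψ = 1.87 + 16.24 = 18.11 m.
Total head at well B: h = 41.48 − 15.35 = 26.13 m.
Head difference: h(well A) − h(well B) = 18.11 − 26.13 = -8.02 m.
Hydraulic gradient: i = |Δh| / L = 8.02 / 1961.4 = 0.00409.

i ≈ 0.00409 m/m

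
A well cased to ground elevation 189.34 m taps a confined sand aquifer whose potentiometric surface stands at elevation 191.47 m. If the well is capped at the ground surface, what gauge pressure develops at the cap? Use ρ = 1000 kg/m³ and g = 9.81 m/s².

P ≈ 20.9 kPa

Head above the cap: Δh = 191.47 − 189.34 = 2.13 m.
P = ρgΔh = 1000 × 9.81 × 2.13 = 20895 Pa ≈ 20.9 kPa.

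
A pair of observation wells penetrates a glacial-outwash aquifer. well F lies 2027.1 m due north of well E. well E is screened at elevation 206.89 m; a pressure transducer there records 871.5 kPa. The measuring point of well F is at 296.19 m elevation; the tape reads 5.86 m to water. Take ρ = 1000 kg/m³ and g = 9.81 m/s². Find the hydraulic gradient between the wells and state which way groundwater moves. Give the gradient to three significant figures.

Pressure head at well E: ψ = P/(ρg) = 871.5×1000 / (1000 × 9.81) = 88.84 m.
Total head at well E: h = z + ψ = 206.89 + 88.84 = 295.73 m.
Total head at well F: h = 296.19 − 5.86 = 290.33 m.
Head difference: h(well E) − h(well F) = 295.73 − 290.33 = 5.40 m.
Hydraulic gradient: i = |Δh| / L = 5.40 / 2027.1 = 0.00266.
Flow is from higher to lower head: from well E toward well F, i.e. toward the north.

i ≈ 0.00266; groundwater flows toward the north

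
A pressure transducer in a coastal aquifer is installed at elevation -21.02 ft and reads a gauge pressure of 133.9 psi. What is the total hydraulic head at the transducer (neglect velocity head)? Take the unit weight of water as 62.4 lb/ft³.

h ≈ 287.98 ft

ψ = 144·P/γ = 144 × 133.9 / 62.4 = 309.00 ft.
h = z + ψ = -21.02 + 309.00 = 287.98 ft.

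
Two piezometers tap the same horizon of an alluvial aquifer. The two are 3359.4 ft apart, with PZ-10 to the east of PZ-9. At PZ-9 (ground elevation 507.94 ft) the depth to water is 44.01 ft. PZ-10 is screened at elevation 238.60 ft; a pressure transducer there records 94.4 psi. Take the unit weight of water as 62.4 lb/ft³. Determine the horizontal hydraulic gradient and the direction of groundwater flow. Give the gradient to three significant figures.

i ≈ 0.00223; groundwater flows toward the east

Total head at PZ-9: h = 507.94 − 44.01 = 463.93 ft.
Pressure head at PZ-10: ψ = 144·P/γ = 144 × 94.4 / 62.4 = 217.85 ft.
Total head at PZ-10: h = z + ψ = 238.60 + 217.85 = 456.45 ft.
Head difference: h(PZ-9) − h(PZ-10) = 463.93 − 456.45 = 7.48 ft.
Hydraulic gradient: i = |Δh| / L = 7.48 / 3359.4 = 0.00223.
Flow is from higher to lower head: from PZ-9 toward PZ-10, i.e. toward the east.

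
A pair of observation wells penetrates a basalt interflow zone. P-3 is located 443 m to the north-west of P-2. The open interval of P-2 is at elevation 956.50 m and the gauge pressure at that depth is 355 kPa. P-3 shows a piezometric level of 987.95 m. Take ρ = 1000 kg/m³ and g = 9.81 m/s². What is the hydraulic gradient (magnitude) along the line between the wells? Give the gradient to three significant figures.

i ≈ 0.0107

Pressure head at P-2: ψ = P/(ρg) = 355×1000 / (1000 × 9.81) = 36.19 m.
Total head at P-2: h = z + ψ = 956.50 + 36.19 = 992.69 m.
Total head at P-3: h = 987.95 m (water level in the piezometer is the total head).
Head difference: h(P-2) − h(P-3) = 992.69 − 987.95 = 4.74 m.
Hydraulic gradient: i = |Δh| / L = 4.74 / 443 = 0.0107.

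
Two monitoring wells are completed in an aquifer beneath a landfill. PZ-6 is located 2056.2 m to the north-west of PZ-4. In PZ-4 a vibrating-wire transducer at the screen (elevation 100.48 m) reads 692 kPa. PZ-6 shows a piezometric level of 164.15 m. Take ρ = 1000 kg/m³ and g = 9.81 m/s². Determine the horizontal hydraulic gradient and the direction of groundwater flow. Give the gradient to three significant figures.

Pressure head at PZ-4: ψ = P/(ρg) = 692×1000 / (1000 × 9.81) = 70.54 m.
Total head at PZ-4: h = z + ψ = 100.48 + 70.54 = 171.02 m.
Total head at PZ-6: h = 164.15 m (water level in the piezometer is the total head).
Head difference: h(PZ-4) − h(PZ-6) = 171.02 − 164.15 = 6.87 m.
Hydraulic gradient: i = |Δh| / L = 6.87 / 2056.2 = 0.00334.
Flow is from higher to lower head: from PZ-4 toward PZ-6, i.e. toward the north-west.

i ≈ 0.00334; groundwater flows toward the north-west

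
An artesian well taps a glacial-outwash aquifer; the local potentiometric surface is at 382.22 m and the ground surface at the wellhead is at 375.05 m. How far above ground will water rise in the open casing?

≈ 7.17 m above ground

Water rises to the potentiometric surface, so the rise above ground = 382.22 − 375.05 = 7.17 m.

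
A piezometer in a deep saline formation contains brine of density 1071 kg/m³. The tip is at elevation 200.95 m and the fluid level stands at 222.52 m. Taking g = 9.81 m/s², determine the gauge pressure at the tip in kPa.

Pressure head ψ = h − z = 222.52 − 200.95 = 21.57 m.
P = ρgψ = 1071 × 9.81 × 21.57 = 226625 Pa ≈ 227 kPa.

P ≈ 227 kPa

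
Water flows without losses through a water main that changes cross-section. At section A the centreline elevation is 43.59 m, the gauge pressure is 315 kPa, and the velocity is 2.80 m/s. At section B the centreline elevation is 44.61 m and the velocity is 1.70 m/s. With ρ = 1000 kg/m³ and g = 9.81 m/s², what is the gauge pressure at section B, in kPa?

Pressure head at A: ψ₁ = P₁/(ρg) = 315×1000 / (1000 × 9.81) = 32.11 m.
Velocity heads: v₁²/2g = 2.80²/19.62 = 0.400 m; v₂²/2g = 1.70²/19.62 = 0.147 m.
Total head H = z₁ + ψ₁ + v₁²/2g = 43.59 + 32.11 + 0.400 = 76.10 m.
ψ₂ = H − z₂ − v₂²/2g = 76.10 − 44.61 − 0.147 = 31.34 m.
P₂ = ρgψ₂ = 1000 × 9.81 × 31.34 ≈ 307 kPa.

P₂ ≈ 307 kPa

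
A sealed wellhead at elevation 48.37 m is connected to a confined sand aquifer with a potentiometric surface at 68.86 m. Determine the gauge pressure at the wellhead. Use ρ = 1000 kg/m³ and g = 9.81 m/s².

P ≈ 201 kPa

Head above the cap: Δh = 68.86 − 48.37 = 20.49 m.
P = ρgΔh = 1000 × 9.81 × 20.49 = 201007 Pa ≈ 201 kPa.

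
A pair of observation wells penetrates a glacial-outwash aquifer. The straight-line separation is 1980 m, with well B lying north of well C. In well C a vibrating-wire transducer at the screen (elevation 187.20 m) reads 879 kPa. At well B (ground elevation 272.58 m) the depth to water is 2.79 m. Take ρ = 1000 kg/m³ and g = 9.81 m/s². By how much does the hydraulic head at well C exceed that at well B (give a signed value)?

Pressure head at well C: ψ = P/(ρg) = 879×1000 / (1000 × 9.81) = 89.60 m.
Total head at well C: h = z + ψ = 187.20 + 89.60 = 276.80 m.
Total head at well B: h = 272.58 − 2.79 = 269.79 m.
Head difference: h(well C) − h(well B) = 276.80 − 269.79 = 7.01 m.

Δh ≈ 7.01 m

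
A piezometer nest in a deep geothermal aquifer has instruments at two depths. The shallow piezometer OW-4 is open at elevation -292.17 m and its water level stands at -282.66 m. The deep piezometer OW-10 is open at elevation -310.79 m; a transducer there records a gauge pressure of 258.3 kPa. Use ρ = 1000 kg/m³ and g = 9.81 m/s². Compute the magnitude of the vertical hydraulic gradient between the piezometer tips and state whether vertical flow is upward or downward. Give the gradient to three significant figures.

|i_v| ≈ 0.0967; vertical flow is downward

Total head at OW-4: h = -282.66 m (water level in the standpipe).
Pressure head at OW-10: ψ = P/(ρg) = 258.3×1000 / (1000 × 9.81) = 26.33 m.
Total head at OW-10: h = z + ψ = -310.79 + 26.33 = -284.46 m.
Δh = h(OW-4) − h(OW-10) = -282.66 − (-284.46) = 1.80 m.
Vertical separation Δz = -292.17 − (-310.79) = 18.62 m.
|i_v| = |Δh| / Δz = 1.80 / 18.62 = 0.0967.
Head is higher in the shallow piezometer, so vertical flow is downward (recharge condition).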